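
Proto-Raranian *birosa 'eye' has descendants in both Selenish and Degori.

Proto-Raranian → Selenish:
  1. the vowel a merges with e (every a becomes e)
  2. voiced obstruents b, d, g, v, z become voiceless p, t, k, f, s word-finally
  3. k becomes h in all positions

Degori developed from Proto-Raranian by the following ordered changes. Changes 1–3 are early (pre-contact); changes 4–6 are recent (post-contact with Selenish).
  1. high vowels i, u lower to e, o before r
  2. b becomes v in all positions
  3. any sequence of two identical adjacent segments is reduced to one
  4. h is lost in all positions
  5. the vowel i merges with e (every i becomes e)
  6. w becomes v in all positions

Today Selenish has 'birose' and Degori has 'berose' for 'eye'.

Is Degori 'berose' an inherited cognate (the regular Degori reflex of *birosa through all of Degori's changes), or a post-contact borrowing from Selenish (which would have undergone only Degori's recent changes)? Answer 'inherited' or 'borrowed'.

If inherited, *birosa would pass through all of Degori's changes:
Degori: start from *birosa.
  rule 1 (pre-rhotic lowering): birosa → berosa
  rule 2 (unconditioned shift): berosa → verosa
  rule 3: no change — verosa
  rule 4: no change — verosa
  rule 5: no change — verosa
  rule 6: no change — verosa
  ⇒ Degori verosa
If borrowed from Selenish 'birose' after the early changes, it would undergo only the recent ones:
  rule 4 (h-loss): no change (birose)
  rule 5 (vowel merger): birose → berose
  rule 6 (unconditioned shift): no change (berose)
  ⇒ as a loan: berose
Degori 'berose' matches the loan outcome 'berose', not the inherited 'verosa' — it skipped the early Degori changes, so it was borrowed from Selenish.

borrowed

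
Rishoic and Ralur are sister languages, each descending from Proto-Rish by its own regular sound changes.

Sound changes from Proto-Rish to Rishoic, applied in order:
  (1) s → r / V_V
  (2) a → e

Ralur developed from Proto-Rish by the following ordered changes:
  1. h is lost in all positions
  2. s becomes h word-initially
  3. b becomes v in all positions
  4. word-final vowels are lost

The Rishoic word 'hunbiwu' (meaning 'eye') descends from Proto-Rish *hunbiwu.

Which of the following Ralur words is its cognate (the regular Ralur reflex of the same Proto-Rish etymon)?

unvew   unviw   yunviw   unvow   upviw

Ralur: start from *hunbiwu.
  rule 1 (h-loss): hunbiwu → unbiwu
  rule 2: no change — unbiwu
  rule 3 (unconditioned shift): unbiwu → unviwu
  rule 4 (apocope): unviwu → unviw
  ⇒ Ralur unviw
The other candidates each miss or misapply at least one Ralur change.

unviw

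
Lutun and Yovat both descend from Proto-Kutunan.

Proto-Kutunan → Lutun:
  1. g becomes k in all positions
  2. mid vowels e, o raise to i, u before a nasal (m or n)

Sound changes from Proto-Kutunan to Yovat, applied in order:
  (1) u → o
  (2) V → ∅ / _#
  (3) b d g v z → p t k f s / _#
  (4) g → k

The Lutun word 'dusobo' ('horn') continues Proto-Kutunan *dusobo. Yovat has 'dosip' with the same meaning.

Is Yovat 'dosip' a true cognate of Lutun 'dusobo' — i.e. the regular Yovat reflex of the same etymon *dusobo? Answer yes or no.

Derive the expected Yovat reflex of *dusobo:
Yovat: start from *dusobo.
  rule 1 (vowel merger): dusobo → dosobo
  rule 2 (apocope): dosobo → dosob
  rule 3 (final devoicing): dosob → dosop
  rule 4: no change — dosop
  ⇒ Yovat dosop
The regular Yovat reflex would be 'dosop', but the attested form is 'dosip'. The correspondence is irregular, so they are not cognates (the Yovat form has a different source).

no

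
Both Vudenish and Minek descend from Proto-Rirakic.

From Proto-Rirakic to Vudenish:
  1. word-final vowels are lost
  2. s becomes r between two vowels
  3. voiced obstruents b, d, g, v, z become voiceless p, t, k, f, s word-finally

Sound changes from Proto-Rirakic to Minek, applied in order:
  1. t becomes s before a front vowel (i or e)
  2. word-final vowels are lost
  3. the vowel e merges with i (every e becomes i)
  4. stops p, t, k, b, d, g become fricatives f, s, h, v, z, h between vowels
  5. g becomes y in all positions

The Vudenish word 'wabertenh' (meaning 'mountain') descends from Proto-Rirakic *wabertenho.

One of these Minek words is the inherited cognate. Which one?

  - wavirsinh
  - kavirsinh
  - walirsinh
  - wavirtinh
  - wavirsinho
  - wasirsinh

wavirsinh

Minek: *wabertenho
  wabertenho → wabersenho   [palatalisation]
  wabersenho → wabersenh   [apocope]
  wabersenh → wabirsinh   [vowel merger]
  wabirsinh → wavirsinh   [intervocalic lenition]
  wavirsinh (rule 5 does not apply)
  giving Minek wavirsinh.
The other candidates each miss or misapply at least one Minek change.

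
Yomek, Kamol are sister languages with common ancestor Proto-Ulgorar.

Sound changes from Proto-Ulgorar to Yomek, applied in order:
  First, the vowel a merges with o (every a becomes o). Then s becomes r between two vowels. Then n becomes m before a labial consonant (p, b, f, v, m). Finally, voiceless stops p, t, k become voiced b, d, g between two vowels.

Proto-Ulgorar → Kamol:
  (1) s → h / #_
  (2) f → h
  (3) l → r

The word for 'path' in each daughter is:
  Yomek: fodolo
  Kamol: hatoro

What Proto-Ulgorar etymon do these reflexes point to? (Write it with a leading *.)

*fatolo

Position 3: Yomek has d, Kamol has t. Kamol preserves t here (none of its changes turn any other segment into t), so the proto-segment is *t.
Position 5: Yomek has l, Kamol has r. Yomek preserves l here (none of its changes turn any other segment into l), so the proto-segment is *l.
This points to *fatolo. Verify forward in each daughter:
Yomek: *fatolo
  fatolo → fotolo   [vowel merger]
  fotolo (rule 2 does not apply)
  fotolo (rule 3 does not apply)
  fotolo → fodolo   [intervocalic voicing]
  giving Yomek fodolo.
Kamol: *fatolo > hatolo > hatoro  (by unconditioned shift, unconditioned shift)
Only *fatolo yields all of Yomek fodolo, Kamol hatoro.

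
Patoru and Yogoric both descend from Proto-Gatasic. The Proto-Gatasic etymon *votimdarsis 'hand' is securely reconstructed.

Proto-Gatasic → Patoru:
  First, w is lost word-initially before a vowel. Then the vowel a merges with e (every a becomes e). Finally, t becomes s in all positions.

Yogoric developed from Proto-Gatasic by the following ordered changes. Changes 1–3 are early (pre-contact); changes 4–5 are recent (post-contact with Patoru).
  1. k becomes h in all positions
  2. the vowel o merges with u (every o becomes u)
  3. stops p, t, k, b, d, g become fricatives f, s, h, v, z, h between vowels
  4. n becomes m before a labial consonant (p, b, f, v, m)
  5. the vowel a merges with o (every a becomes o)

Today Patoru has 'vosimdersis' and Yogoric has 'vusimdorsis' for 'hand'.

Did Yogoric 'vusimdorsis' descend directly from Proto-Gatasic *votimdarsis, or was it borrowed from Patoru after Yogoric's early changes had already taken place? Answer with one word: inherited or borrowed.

inherited

If inherited, *votimdarsis would pass through all of Yogoric's changes:
Yogoric: *votimdarsis
  votimdarsis (rule 1 does not apply)
  votimdarsis → vutimdarsis   [vowel merger]
  vutimdarsis → vusimdarsis   [intervocalic lenition]
  vusimdarsis (rule 4 does not apply)
  vusimdarsis → vusimdorsis   [vowel merger]
  giving Yogoric vusimdorsis.
If borrowed from Patoru 'vosimdersis' after the early changes, it would undergo only the recent ones:
  rule 4 (nasal place assimilation): no change (vosimdersis)
  rule 5 (vowel merger): no change (vosimdersis)
  ⇒ as a loan: vosimdersis
Yogoric 'vusimdorsis' matches the inherited outcome exactly, so it is an inherited cognate, not a loan.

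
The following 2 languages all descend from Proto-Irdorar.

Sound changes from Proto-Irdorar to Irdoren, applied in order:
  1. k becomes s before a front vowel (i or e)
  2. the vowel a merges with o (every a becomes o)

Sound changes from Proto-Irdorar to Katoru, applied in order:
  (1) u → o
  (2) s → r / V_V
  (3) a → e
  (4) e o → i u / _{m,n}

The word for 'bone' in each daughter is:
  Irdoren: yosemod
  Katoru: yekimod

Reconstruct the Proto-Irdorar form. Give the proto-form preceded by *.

Position 4: Irdoren has e, Katoru has i. Irdoren preserves e here (none of its changes turn any other segment into e), so the proto-segment is *e.
Position 2: Irdoren has o, Katoru has e. Taking the neighbouring segments as reconstructed: Irdoren o could go back to *a or *o; Katoru e could go back to *a or *e — the one source consistent with every daughter is *a.
Continuing position by position gives *yakemod; check it forward:
Irdoren: *yakemod > yasemod > yosemod  (by palatalisation, vowel merger)
Katoru: *yakemod
  yakemod (rule 1 does not apply)
  yakemod (rule 2 does not apply)
  yakemod → yekemod   [vowel merger]
  yekemod → yekimod   [pre-nasal raising]
  giving Katoru yekimod.
*yakemod is the unique common source.

*yakemod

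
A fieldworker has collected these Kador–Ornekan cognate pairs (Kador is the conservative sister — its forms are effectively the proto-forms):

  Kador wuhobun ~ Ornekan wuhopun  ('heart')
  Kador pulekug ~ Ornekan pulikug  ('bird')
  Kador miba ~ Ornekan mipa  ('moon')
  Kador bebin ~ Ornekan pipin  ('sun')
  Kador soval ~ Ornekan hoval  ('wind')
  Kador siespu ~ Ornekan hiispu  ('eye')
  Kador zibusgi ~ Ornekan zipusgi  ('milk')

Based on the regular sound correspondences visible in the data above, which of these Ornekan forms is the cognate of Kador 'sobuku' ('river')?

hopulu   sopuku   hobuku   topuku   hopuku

hopuku

soval ~ hoval — Kador s corresponds to Ornekan h word-initially before a back vowel.
wuhobun ~ wuhopun, zibusgi ~ zipusgi — Kador b corresponds to Ornekan p between vowels (before a back vowel).
Applying these to Kador 'sobuku':
  sobuku → hobuku   (s→h word-initially before a back vowel)
  hobuku → hopuku   (b→p between vowels (before a back vowel))
So the Ornekan cognate is 'hopuku'.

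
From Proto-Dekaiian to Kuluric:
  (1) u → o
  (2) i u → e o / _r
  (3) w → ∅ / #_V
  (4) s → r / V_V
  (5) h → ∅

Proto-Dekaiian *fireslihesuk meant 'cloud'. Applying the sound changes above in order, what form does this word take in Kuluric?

Kuluric: *fireslihesuk
  fireslihesuk → fireslihesok   [vowel merger]
  fireslihesok → fereslihesok   [pre-rhotic lowering]
  fereslihesok (rule 3 does not apply)
  fereslihesok → feresliherok   [rhotacism]
  feresliherok → fereslierok   [h-loss]
  giving Kuluric fereslierok.

fereslierok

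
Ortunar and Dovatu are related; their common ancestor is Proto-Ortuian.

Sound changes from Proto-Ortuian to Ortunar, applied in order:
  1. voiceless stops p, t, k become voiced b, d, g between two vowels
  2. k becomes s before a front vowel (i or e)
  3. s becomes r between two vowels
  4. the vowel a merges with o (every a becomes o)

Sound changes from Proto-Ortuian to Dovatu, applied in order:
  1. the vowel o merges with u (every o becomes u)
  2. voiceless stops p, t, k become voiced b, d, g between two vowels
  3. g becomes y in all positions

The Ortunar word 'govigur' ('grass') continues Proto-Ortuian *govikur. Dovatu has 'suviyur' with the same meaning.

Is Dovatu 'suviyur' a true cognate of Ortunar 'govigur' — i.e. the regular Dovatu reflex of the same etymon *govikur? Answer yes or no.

Derive the expected Dovatu reflex of *govikur:
Dovatu: *govikur
  govikur → guvikur   [vowel merger]
  guvikur → guvigur   [intervocalic voicing]
  guvigur → yuviyur   [unconditioned shift]
  giving Dovatu yuviyur.
The regular Dovatu reflex would be 'yuviyur', but the attested form is 'suviyur'. The correspondence is irregular, so they are not cognates (the Dovatu form has a different source).

no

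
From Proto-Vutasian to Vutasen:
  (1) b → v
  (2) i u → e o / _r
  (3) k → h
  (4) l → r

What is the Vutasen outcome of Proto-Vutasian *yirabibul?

Vutasen: start from *yirabibul.
  rule 1 (unconditioned shift): yirabibul → yiravivul
  rule 2 (pre-rhotic lowering): yiravivul → yeravivul
  rule 3: no change — yeravivul
  rule 4 (unconditioned shift): yeravivul → yeravivur
  ⇒ Vutasen yeravivur

yeravivur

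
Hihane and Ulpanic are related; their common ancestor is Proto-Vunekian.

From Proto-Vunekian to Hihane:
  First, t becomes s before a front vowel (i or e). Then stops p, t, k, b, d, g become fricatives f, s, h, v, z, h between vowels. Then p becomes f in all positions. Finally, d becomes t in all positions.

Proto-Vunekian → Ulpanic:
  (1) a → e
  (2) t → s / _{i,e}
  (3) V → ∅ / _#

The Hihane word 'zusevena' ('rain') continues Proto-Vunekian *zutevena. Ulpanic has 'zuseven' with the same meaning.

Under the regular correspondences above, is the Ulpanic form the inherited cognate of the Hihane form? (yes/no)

Derive the expected Ulpanic reflex of *zutevena:
Ulpanic: *zutevena > zutevene > zusevene > zuseven  (by vowel merger, palatalisation, apocope)
Ulpanic 'zuseven' matches the regular reflex exactly, so the pair is cognate.

yes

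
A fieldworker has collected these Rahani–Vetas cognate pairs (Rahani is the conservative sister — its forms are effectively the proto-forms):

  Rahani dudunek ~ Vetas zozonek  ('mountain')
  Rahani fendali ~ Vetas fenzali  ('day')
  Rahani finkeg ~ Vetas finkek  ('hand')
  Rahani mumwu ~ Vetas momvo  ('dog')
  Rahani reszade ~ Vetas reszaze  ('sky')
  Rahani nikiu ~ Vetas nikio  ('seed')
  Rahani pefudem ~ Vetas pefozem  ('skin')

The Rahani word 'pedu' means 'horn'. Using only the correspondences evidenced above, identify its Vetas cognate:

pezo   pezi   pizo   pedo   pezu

dudunek ~ zozonek — Rahani d corresponds to Vetas z between vowels (before a back vowel).
mumwu ~ momvo — Rahani u corresponds to Vetas o word-finally.
Applying these to Rahani 'pedu':
  pedu → pezu   (d→z between vowels (before a back vowel))
  pezu → pezo   (u→o word-finally)
So the Vetas cognate is 'pezo'.

pezo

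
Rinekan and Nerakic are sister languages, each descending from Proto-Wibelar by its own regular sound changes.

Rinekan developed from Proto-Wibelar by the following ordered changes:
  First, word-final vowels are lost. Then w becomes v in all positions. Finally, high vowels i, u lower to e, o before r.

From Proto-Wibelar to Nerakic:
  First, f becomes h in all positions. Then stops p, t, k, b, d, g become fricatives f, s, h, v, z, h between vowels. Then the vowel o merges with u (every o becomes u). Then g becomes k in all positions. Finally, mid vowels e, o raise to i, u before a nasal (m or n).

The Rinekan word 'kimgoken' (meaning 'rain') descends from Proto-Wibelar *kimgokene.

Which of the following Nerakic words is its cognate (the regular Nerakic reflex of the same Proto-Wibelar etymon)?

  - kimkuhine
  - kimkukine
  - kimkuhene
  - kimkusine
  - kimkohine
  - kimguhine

Nerakic: start from *kimgokene.
  rule 1: no change — kimgokene
  rule 2 (intervocalic lenition): kimgokene → kimgohene
  rule 3 (vowel merger): kimgohene → kimguhene
  rule 4 (unconditioned shift): kimguhene → kimkuhene
  rule 5 (pre-nasal raising): kimkuhene → kimkuhine
  ⇒ Nerakic kimkuhine
The other candidates each miss or misapply at least one Nerakic change.

kimkuhine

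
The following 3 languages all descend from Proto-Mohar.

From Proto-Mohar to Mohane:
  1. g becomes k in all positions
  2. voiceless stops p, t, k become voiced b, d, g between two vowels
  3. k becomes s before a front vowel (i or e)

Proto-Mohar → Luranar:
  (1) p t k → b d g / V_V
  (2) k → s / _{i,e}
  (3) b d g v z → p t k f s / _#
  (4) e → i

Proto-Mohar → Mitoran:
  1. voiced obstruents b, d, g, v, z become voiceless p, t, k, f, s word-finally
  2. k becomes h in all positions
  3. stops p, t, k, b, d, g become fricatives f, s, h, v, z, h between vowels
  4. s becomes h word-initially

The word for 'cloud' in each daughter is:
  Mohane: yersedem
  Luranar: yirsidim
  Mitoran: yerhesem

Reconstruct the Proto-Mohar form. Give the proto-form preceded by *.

*yerketem

Position 2: Mohane has e, Luranar has i, Mitoran has e. Mohane preserves e here (none of its changes turn any other segment into e), so the proto-segment is *e.
Position 4: Mohane has s, Luranar has s, Mitoran has h. Taking the neighbouring segments as reconstructed: Mohane s could go back to *k or *g or *s; Luranar s could go back to *k or *s; Mitoran h could go back to *k or *h — the one source consistent with every daughter is *k.
Continuing position by position gives *yerketem; check it forward:
Mohane: start from *yerketem.
  rule 1: no change — yerketem
  rule 2 (intervocalic voicing): yerketem → yerkedem
  rule 3 (palatalisation): yerkedem → yersedem
  ⇒ Mohane yersedem
Luranar: start from *yerketem.
  rule 1 (intervocalic voicing): yerketem → yerkedem
  rule 2 (palatalisation): yerkedem → yersedem
  rule 3: no change — yersedem
  rule 4 (vowel merger): yersedem → yirsidim
  ⇒ Luranar yirsidim
Mitoran: *yerketem
  yerketem (rule 1 does not apply)
  yerketem → yerhetem   [unconditioned shift]
  yerhetem → yerhesem   [intervocalic lenition]
  yerhesem (rule 4 does not apply)
  giving Mitoran yerhesem.
*yerketem is the unique common source.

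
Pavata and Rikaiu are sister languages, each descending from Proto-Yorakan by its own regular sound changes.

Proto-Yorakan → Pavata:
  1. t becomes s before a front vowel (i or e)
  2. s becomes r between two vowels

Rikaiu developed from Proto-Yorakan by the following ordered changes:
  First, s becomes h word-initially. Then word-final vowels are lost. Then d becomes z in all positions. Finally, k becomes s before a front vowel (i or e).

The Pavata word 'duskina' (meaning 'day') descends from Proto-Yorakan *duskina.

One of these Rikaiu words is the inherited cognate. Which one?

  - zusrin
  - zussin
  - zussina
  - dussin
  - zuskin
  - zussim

Rikaiu: *duskina > duskin > zuskin > zussin  (by apocope, unconditioned shift, palatalisation)
Among the options, 'zussin' alone shows every Rikaiu change applied in order.

zussin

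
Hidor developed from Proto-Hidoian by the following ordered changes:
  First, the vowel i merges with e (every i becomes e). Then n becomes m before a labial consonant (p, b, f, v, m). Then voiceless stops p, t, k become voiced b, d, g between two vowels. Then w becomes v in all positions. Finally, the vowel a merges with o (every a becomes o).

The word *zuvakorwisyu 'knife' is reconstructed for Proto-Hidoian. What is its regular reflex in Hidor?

Hidor: *zuvakorwisyu > zuvakorwesyu > zuvagorwesyu > zuvagorvesyu > zuvogorvesyu  (by vowel merger, intervocalic voicing, unconditioned shift, vowel merger)

zuvogorvesyu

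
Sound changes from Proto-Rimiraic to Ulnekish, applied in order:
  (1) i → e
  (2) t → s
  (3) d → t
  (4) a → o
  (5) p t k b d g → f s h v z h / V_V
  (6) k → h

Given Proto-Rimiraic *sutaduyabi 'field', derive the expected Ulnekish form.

susosuyove

Ulnekish: *sutaduyabi
  sutaduyabi → sutaduyabe   [vowel merger]
  sutaduyabe → susaduyabe   [unconditioned shift]
  susaduyabe → susatuyabe   [unconditioned shift]
  susatuyabe → susotuyobe   [vowel merger]
  susotuyobe → susosuyove   [intervocalic lenition]
  susosuyove (rule 6 does not apply)
  giving Ulnekish susosuyove.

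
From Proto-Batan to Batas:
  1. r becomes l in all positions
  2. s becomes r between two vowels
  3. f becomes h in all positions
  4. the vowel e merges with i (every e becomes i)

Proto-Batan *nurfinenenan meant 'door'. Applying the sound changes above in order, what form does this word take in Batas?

Batas: *nurfinenenan
  nurfinenenan → nulfinenenan   [unconditioned shift]
  nulfinenenan (rule 2 does not apply)
  nulfinenenan → nulhinenenan   [unconditioned shift]
  nulhinenenan → nulhinininan   [vowel merger]
  giving Batas nulhinininan.

nulhinininan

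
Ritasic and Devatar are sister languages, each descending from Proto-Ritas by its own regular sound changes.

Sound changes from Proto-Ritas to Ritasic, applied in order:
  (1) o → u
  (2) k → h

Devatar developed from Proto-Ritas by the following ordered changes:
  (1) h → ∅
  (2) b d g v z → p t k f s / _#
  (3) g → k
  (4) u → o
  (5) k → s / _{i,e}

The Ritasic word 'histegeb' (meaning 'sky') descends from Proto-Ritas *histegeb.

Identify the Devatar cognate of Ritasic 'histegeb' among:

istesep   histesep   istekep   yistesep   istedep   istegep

istesep

Devatar: *histegeb > istegeb > istegep > istekep > istesep  (by h-loss, final devoicing, unconditioned shift, palatalisation)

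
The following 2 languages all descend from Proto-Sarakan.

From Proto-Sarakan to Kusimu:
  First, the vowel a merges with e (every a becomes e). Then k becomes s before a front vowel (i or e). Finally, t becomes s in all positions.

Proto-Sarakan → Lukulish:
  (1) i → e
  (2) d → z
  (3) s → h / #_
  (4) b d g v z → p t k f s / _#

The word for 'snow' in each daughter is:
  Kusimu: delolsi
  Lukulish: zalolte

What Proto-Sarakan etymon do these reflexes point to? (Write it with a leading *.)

*dalolti

Position 2: Kusimu has e, Lukulish has a. Lukulish preserves a here (none of its changes turn any other segment into a), so the proto-segment is *a.
Position 7: Kusimu has i, Lukulish has e. Kusimu preserves i here (none of its changes turn any other segment into i), so the proto-segment is *i.
Continuing position by position gives *dalolti; check it forward:
Kusimu: *dalolti > delolti > delolsi  (by vowel merger, unconditioned shift)
Lukulish: *dalolti
  dalolti → dalolte   [vowel merger]
  dalolte → zalolte   [unconditioned shift]
  zalolte (rule 3 does not apply)
  zalolte (rule 4 does not apply)
  giving Lukulish zalolte.
Only *dalolti yields all of Kusimu delolsi, Lukulish zalolte.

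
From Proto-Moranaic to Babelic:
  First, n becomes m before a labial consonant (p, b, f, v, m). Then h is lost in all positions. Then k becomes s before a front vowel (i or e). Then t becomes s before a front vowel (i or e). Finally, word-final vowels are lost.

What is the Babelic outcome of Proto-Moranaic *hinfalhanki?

Babelic: *hinfalhanki > himfalhanki > imfalanki > imfalansi > imfalans  (by nasal place assimilation, h-loss, palatalisation, apocope)

imfalans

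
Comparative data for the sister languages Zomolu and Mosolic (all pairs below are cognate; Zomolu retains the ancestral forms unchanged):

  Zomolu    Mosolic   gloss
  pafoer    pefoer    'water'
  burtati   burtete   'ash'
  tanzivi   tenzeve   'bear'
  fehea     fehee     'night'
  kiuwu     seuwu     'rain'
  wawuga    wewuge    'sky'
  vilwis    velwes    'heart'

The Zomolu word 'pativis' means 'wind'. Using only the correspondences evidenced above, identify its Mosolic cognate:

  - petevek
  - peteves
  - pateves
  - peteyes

burtati ~ burtete, wawuga ~ wewuge — Zomolu a corresponds to Mosolic e after a consonant, before a consonant other than r, m, n, p, b, f, v.
tanzivi ~ tenzeve — Zomolu i corresponds to Mosolic e after a consonant, before a labial obstruent.
vilwis ~ velwes — Zomolu i corresponds to Mosolic e after a consonant, before a consonant other than r, m, n, p, b, f, v.
Applying these to Zomolu 'pativis':
  pativis → petivis   (a→e after a consonant, before a consonant other than r, m, n, p, b, f, v)
  petivis → petevis   (i→e after a consonant, before a labial obstruent)
  petevis → peteves   (i→e after a consonant, before a consonant other than r, m, n, p, b, f, v)
So the Mosolic cognate is 'peteves'.

peteves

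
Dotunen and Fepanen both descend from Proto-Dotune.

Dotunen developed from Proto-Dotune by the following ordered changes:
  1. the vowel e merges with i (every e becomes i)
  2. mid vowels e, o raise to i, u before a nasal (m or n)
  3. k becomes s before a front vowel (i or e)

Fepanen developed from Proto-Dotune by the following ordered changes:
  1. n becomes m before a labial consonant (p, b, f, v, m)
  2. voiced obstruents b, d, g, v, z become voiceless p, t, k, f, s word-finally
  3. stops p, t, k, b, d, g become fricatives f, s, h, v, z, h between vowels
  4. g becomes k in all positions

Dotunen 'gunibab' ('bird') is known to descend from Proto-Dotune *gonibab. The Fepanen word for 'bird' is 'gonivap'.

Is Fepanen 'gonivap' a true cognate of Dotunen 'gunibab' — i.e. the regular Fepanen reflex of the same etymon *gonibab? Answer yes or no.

Derive the expected Fepanen reflex of *gonibab:
Fepanen: start from *gonibab.
  rule 1: no change — gonibab
  rule 2 (final devoicing): gonibab → gonibap
  rule 3 (intervocalic lenition): gonibap → gonivap
  rule 4 (unconditioned shift): gonivap → konivap
  ⇒ Fepanen konivap
The regular Fepanen reflex would be 'konivap', but the attested form is 'gonivap'. The correspondence is irregular, so they are not cognates (the Fepanen form has a different source).

no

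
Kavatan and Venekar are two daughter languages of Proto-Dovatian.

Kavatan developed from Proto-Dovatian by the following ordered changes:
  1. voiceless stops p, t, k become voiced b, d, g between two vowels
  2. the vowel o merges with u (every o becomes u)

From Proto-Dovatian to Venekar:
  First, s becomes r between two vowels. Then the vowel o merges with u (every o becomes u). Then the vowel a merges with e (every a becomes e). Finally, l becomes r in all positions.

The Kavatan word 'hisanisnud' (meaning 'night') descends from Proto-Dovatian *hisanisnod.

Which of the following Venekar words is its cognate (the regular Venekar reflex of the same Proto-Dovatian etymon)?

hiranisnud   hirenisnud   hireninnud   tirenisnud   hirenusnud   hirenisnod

Venekar: *hisanisnod
  hisanisnod → hiranisnod   [rhotacism]
  hiranisnod → hiranisnud   [vowel merger]
  hiranisnud → hirenisnud   [vowel merger]
  hirenisnud (rule 4 does not apply)
  giving Venekar hirenisnud.
Only 'hirenisnud' matches the regular Venekar development of *hisanisnod.

hirenisnud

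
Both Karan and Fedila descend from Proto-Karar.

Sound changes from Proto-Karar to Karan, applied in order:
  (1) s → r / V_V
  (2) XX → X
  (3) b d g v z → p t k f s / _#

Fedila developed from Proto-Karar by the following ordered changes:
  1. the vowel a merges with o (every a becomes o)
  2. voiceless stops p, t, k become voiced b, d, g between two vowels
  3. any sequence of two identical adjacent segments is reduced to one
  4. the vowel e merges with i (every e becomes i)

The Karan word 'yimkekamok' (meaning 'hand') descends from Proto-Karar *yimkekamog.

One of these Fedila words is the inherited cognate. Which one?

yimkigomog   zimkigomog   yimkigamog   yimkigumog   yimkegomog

yimkigomog

Fedila: start from *yimkekamog.
  rule 1 (vowel merger): yimkekamog → yimkekomog
  rule 2 (intervocalic voicing): yimkekomog → yimkegomog
  rule 3: no change — yimkegomog
  rule 4 (vowel merger): yimkegomog → yimkigomog
  ⇒ Fedila yimkigomog
The other candidates each miss or misapply at least one Fedila change.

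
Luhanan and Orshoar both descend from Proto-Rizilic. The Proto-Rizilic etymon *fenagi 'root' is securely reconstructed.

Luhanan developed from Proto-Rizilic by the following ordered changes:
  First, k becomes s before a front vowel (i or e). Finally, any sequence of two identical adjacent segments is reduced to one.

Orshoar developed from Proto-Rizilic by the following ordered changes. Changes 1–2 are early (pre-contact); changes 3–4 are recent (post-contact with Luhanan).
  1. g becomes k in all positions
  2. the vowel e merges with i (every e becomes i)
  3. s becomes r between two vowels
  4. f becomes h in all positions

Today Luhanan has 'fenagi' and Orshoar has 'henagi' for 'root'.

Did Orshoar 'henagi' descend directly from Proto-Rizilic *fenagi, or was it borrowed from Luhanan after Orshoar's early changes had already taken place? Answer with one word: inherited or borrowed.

borrowed

If inherited, *fenagi would pass through all of Orshoar's changes:
Orshoar: *fenagi
  fenagi → fenaki   [unconditioned shift]
  fenaki → finaki   [vowel merger]
  finaki (rule 3 does not apply)
  finaki → hinaki   [unconditioned shift]
  giving Orshoar hinaki.
If borrowed from Luhanan 'fenagi' after the early changes, it would undergo only the recent ones:
  rule 3 (rhotacism): no change (fenagi)
  rule 4 (unconditioned shift): fenagi → henagi
  ⇒ as a loan: henagi
Orshoar 'henagi' matches the loan outcome 'henagi', not the inherited 'hinaki' — it skipped the early Orshoar changes, so it was borrowed from Luhanan.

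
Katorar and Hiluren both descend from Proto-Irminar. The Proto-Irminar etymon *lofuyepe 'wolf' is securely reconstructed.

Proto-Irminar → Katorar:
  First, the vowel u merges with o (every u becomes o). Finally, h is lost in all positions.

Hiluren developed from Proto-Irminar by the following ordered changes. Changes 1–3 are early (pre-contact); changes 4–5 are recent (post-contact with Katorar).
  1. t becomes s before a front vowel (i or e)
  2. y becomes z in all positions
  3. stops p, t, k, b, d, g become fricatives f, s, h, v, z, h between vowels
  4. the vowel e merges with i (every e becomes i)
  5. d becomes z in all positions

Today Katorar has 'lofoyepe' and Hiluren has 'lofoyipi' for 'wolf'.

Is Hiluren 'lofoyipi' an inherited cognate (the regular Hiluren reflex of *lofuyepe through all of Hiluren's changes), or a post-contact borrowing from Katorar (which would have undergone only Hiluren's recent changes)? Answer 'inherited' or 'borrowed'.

If inherited, *lofuyepe would pass through all of Hiluren's changes:
Hiluren: *lofuyepe
  lofuyepe (rule 1 does not apply)
  lofuyepe → lofuzepe   [unconditioned shift]
  lofuzepe → lofuzefe   [intervocalic lenition]
  lofuzefe → lofuzifi   [vowel merger]
  lofuzifi (rule 5 does not apply)
  giving Hiluren lofuzifi.
If borrowed from Katorar 'lofoyepe' after the early changes, it would undergo only the recent ones:
  rule 4 (vowel merger): lofoyepe → lofoyipi
  rule 5 (unconditioned shift): no change (lofoyipi)
  ⇒ as a loan: lofoyipi
Hiluren 'lofoyipi' matches the loan outcome 'lofoyipi', not the inherited 'lofuzifi' — it skipped the early Hiluren changes, so it was borrowed from Katorar.

borrowed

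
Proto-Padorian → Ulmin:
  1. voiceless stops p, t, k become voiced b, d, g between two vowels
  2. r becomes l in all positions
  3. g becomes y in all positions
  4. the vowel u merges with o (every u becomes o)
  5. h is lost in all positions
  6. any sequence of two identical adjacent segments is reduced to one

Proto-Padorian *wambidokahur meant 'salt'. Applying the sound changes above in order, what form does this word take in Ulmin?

wambidoyaol

Ulmin: *wambidokahur
  wambidokahur → wambidogahur   [intervocalic voicing]
  wambidogahur → wambidogahul   [unconditioned shift]
  wambidogahul → wambidoyahul   [unconditioned shift]
  wambidoyahul → wambidoyahol   [vowel merger]
  wambidoyahol → wambidoyaol   [h-loss]
  wambidoyaol (rule 6 does not apply)
  giving Ulmin wambidoyaol.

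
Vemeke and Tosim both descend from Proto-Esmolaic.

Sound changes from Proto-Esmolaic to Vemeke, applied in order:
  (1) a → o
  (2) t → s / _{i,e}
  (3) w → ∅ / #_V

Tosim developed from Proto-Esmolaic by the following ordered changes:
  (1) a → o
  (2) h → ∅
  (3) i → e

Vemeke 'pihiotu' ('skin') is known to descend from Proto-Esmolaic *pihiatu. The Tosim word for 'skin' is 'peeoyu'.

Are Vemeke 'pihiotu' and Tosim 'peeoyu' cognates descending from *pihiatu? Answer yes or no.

no

Derive the expected Tosim reflex of *pihiatu:
Tosim: *pihiatu
  pihiatu → pihiotu   [vowel merger]
  pihiotu → piiotu   [h-loss]
  piiotu → peeotu   [vowel merger]
  giving Tosim peeotu.
The regular Tosim reflex would be 'peeotu', but the attested form is 'peeoyu'. The correspondence is irregular, so they are not cognates (the Tosim form has a different source).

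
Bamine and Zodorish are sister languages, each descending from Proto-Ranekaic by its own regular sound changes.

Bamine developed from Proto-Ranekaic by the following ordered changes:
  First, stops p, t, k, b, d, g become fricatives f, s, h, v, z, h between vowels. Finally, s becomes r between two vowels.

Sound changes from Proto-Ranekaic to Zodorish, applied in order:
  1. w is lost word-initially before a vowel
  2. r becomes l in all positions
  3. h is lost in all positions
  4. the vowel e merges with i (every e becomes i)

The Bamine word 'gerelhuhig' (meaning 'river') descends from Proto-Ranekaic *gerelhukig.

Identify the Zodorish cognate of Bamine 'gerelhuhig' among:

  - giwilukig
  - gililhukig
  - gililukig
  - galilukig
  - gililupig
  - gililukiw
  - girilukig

gililukig

Zodorish: *gerelhukig > gelelhukig > gelelukig > gililukig  (by unconditioned shift, h-loss, vowel merger)
The other candidates each miss or misapply at least one Zodorish change.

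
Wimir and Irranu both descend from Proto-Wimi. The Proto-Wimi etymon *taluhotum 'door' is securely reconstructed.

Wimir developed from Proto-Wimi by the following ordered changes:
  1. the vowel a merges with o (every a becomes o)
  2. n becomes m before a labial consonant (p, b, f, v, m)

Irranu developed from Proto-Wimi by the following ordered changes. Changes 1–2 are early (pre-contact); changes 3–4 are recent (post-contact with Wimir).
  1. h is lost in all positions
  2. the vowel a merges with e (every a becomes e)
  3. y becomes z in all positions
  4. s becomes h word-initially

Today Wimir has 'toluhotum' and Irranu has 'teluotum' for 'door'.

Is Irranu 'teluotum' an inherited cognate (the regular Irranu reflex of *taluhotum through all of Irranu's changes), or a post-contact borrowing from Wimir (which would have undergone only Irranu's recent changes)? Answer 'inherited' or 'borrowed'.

If inherited, *taluhotum would pass through all of Irranu's changes:
Irranu: *taluhotum > taluotum > teluotum  (by h-loss, vowel merger)
If borrowed from Wimir 'toluhotum' after the early changes, it would undergo only the recent ones:
  rule 3 (unconditioned shift): no change (toluhotum)
  rule 4 (debuccalisation): no change (toluhotum)
  ⇒ as a loan: toluhotum
Irranu 'teluotum' matches the inherited outcome exactly, so it is an inherited cognate, not a loan.

inherited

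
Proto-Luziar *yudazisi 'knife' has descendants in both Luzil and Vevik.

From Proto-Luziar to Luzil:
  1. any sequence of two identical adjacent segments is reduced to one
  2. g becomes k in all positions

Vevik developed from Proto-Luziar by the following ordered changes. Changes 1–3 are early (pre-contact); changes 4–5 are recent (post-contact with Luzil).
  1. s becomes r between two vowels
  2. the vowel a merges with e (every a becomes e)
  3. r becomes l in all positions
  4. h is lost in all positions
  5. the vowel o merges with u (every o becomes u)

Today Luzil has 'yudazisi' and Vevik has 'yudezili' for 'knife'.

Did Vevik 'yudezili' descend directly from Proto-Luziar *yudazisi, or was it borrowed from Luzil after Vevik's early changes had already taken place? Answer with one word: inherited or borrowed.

If inherited, *yudazisi would pass through all of Vevik's changes:
Vevik: *yudazisi
  yudazisi → yudaziri   [rhotacism]
  yudaziri → yudeziri   [vowel merger]
  yudeziri → yudezili   [unconditioned shift]
  yudezili (rule 4 does not apply)
  yudezili (rule 5 does not apply)
  giving Vevik yudezili.
If borrowed from Luzil 'yudazisi' after the early changes, it would undergo only the recent ones:
  rule 4 (h-loss): no change (yudazisi)
  rule 5 (vowel merger): no change (yudazisi)
  ⇒ as a loan: yudazisi
Vevik 'yudezili' matches the inherited outcome exactly, so it is an inherited cognate, not a loan.

inherited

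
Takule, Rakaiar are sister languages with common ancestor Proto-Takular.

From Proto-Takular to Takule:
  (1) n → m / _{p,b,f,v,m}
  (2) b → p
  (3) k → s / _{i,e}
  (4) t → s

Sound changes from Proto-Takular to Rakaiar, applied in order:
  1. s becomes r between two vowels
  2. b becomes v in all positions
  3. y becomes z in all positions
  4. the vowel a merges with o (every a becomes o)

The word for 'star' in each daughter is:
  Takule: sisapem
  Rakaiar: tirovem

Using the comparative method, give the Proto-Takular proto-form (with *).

*tisabem

Position 5: Takule has p, Rakaiar has v. Taking the neighbouring segments as reconstructed: Takule p could go back to *p or *b; Rakaiar v could go back to *b or *v — the one source consistent with every daughter is *b.
Position 1: Takule has s, Rakaiar has t. Rakaiar preserves t here (none of its changes turn any other segment into t), so the proto-segment is *t.
Position 3: Takule has s, Rakaiar has r. Taking the neighbouring segments as reconstructed: Takule s could go back to *t or *s; Rakaiar r could go back to *s or *r — the one source consistent with every daughter is *s.
Verify the candidate proto-form against each daughter:
Takule: *tisabem > tisapem > sisapem  (by unconditioned shift, unconditioned shift)
Rakaiar: start from *tisabem.
  rule 1 (rhotacism): tisabem → tirabem
  rule 2 (unconditioned shift): tirabem → tiravem
  rule 3: no change — tiravem
  rule 4 (vowel merger): tiravem → tirovem
  ⇒ Rakaiar tirovem
*tisabem is the unique common source.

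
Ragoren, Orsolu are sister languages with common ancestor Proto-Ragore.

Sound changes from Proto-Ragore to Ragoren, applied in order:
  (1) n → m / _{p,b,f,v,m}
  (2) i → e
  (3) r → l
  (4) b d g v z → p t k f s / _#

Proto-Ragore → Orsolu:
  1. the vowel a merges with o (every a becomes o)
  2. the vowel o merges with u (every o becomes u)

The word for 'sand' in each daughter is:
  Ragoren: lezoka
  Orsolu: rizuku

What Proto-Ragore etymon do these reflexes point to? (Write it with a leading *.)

*rizoka

Position 2: Ragoren has e, Orsolu has i. Orsolu preserves i here (none of its changes turn any other segment into i), so the proto-segment is *i.
Position 1: Ragoren has l, Orsolu has r. Orsolu preserves r here (none of its changes turn any other segment into r), so the proto-segment is *r.
Position 4: Ragoren has o, Orsolu has u. Ragoren preserves o here (none of its changes turn any other segment into o), so the proto-segment is *o.
Verify the candidate proto-form against each daughter:
Ragoren: start from *rizoka.
  rule 1: no change — rizoka
  rule 2 (vowel merger): rizoka → rezoka
  rule 3 (unconditioned shift): rezoka → lezoka
  rule 4: no change — lezoka
  ⇒ Ragoren lezoka
Orsolu: *rizoka > rizoko > rizuku  (by vowel merger, vowel merger)
No other proto-form is consistent with every reflex, so the reconstruction is *rizoka.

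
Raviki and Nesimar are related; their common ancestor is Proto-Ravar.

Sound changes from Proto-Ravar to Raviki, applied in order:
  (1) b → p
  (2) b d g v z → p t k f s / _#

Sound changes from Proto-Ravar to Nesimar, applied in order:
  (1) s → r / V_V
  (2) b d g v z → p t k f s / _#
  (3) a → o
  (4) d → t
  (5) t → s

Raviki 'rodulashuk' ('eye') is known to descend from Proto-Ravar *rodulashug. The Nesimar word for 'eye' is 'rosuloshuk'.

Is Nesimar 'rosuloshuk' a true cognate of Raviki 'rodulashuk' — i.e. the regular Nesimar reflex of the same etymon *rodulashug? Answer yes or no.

yes

Derive the expected Nesimar reflex of *rodulashug:
Nesimar: start from *rodulashug.
  rule 1: no change — rodulashug
  rule 2 (final devoicing): rodulashug → rodulashuk
  rule 3 (vowel merger): rodulashuk → roduloshuk
  rule 4 (unconditioned shift): roduloshuk → rotuloshuk
  rule 5 (unconditioned shift): rotuloshuk → rosuloshuk
  ⇒ Nesimar rosuloshuk
Nesimar 'rosuloshuk' matches the regular reflex exactly, so the pair is cognate.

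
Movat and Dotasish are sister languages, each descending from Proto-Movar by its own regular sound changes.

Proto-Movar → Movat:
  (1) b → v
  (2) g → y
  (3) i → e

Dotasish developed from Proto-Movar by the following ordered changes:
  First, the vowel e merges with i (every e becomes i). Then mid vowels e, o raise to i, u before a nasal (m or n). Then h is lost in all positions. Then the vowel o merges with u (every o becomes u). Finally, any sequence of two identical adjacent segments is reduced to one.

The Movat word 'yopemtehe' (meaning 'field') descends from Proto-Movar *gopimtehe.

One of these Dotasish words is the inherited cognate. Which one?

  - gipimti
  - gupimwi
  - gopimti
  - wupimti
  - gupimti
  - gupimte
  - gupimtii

Dotasish: *gopimtehe
  gopimtehe → gopimtihi   [vowel merger]
  gopimtihi (rule 2 does not apply)
  gopimtihi → gopimtii   [h-loss]
  gopimtii → gupimtii   [vowel merger]
  gupimtii → gupimti   [degemination]
  giving Dotasish gupimti.
The other candidates each miss or misapply at least one Dotasish change.

gupimti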